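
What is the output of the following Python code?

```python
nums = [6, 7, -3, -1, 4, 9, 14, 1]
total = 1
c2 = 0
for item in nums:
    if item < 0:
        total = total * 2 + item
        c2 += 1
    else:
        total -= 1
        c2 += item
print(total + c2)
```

28

item=6: not <0, total = 1-1 = 0; c2=6
item=7: not <0, total = 0-1 = -1; c2=13
item=-3: <0, total = (-1)*2+(-3) = -5; c2=14
item=-1: <0, total = (-5)*2+(-1) = -11; c2=15
item=4: not <0, total = (-11)-1 = -12; c2=19
item=9: not <0, total = (-12)-1 = -13; c2=28
item=14: not <0, total = (-13)-1 = -14; c2=42
item=1: not <0, total = (-14)-1 = -15; c2=43
total+c2 = (-15)+43 = 28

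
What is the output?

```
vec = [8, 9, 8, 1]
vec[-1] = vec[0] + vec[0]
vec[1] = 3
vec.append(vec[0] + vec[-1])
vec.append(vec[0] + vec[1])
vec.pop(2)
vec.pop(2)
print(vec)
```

vec[-1] = vec[0]+vec[0] = 8+8 = 16 → [8, 9, 8, 16]
vec[1] = 3 → [8, 3, 8, 16]
append vec[0]+vec[-1] = 8+16 = 24 → [8, 3, 8, 16, 24]
append vec[0]+vec[1] = 8+3 = 11 → [8, 3, 8, 16, 24, 11]
pop(2) removes 8 → [8, 3, 16, 24, 11]
pop(2) removes 16 → [8, 3, 24, 11]

[8, 3, 24, 11]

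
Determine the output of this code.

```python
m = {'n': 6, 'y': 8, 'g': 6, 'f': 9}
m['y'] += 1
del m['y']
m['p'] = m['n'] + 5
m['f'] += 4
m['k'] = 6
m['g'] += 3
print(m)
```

{'n': 6, 'g': 9, 'f': 13, 'p': 11, 'k': 6}

m['y'] = 8+1 = 9 → {'n': 6, 'y': 9, 'g': 6, 'f': 9}
del 'y' → {'n': 6, 'g': 6, 'f': 9}
m['p'] = m['n']+5 = 11 → {'n': 6, 'g': 6, 'f': 9, 'p': 11}
m['f'] = 9+4 = 13 → {'n': 6, 'g': 6, 'f': 13, 'p': 11}
m['k'] = 6 → {'n': 6, 'g': 6, 'f': 13, 'p': 11, 'k': 6}
m['g'] = 6+3 = 9 → {'n': 6, 'g': 9, 'f': 13, 'p': 11, 'k': 6}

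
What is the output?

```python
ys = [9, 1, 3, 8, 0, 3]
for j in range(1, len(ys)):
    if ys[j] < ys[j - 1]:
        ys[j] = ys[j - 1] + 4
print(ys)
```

[9, 13, 17, 21, 25, 29]

j=1: 1<9, ys[1] = 9+4 = 13 → [9, 13, 3, 8, 0, 3]
j=2: 3<13, ys[2] = 13+4 = 17 → [9, 13, 17, 8, 0, 3]
j=3: 8<17, ys[3] = 17+4 = 21 → [9, 13, 17, 21, 0, 3]
j=4: 0<21, ys[4] = 21+4 = 25 → [9, 13, 17, 21, 25, 3]
j=5: 3<25, ys[5] = 25+4 = 29 → [9, 13, 17, 21, 25, 29]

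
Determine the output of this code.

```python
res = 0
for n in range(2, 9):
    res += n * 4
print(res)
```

n=2: res = 0+2*4 = 8
n=3: res = 8+3*4 = 20
n=4: res = 20+4*4 = 36
n=5: res = 36+5*4 = 56
n=6: res = 56+6*4 = 80
n=7: res = 80+7*4 = 108
n=8: res = 108+8*4 = 140

140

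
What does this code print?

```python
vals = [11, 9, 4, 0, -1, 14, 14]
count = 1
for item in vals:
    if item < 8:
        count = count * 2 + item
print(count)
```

item=11: not <8
item=9: not <8
item=4: <8, count = 1*2+4 = 6
item=0: <8, count = 6*2+0 = 12
item=-1: <8, count = 12*2+(-1) = 23
item=14: not <8
item=14: not <8

23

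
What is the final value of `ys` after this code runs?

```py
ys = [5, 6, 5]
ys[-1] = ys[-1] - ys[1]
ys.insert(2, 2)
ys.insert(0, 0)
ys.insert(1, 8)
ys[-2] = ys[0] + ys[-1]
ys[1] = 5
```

[0, 5, 5, 6, -1, -1]

ys[-1] = ys[-1]-ys[1] = 5-6 = -1 → [5, 6, -1]
insert 2 at 2 → [5, 6, 2, -1]
insert 0 at 0 → [0, 5, 6, 2, -1]
insert 8 at 1 → [0, 8, 5, 6, 2, -1]
ys[-2] = ys[0]+ys[-1] = 0+(-1) = -1 → [0, 8, 5, 6, -1, -1]
ys[1] = 5 → [0, 5, 5, 6, -1, -1]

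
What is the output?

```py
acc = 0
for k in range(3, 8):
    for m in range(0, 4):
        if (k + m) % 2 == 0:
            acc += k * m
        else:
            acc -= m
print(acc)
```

66

k=3,m=0: odd sum, acc = 0-0 = 0
k=3,m=1: even sum, acc = 0+3 = 3
k=3,m=2: odd sum, acc = 3-2 = 1
k=3,m=3: even sum, acc = 1+9 = 10
k=4,m=0: even sum, acc = 10+0 = 10
k=4,m=1: odd sum, acc = 10-1 = 9
k=4,m=2: even sum, acc = 9+8 = 17
k=4,m=3: odd sum, acc = 17-3 = 14
k=5,m=0: odd sum, acc = 14-0 = 14
k=5,m=1: even sum, acc = 14+5 = 19
k=5,m=2: odd sum, acc = 19-2 = 17
k=5,m=3: even sum, acc = 17+15 = 32
k=6,m=0: even sum, acc = 32+0 = 32
k=6,m=1: odd sum, acc = 32-1 = 31
k=6,m=2: even sum, acc = 31+12 = 43
k=6,m=3: odd sum, acc = 43-3 = 40
k=7,m=0: odd sum, acc = 40-0 = 40
k=7,m=1: even sum, acc = 40+7 = 47
k=7,m=2: odd sum, acc = 47-2 = 45
k=7,m=3: even sum, acc = 45+21 = 66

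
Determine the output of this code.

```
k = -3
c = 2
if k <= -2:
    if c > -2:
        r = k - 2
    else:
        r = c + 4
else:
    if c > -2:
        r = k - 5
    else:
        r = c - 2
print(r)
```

k=-3, c=2
k <= -2 is True; c > -2 is True
→ r = k - 2 = -5

-5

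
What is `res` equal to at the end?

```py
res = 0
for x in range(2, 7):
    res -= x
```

x=2: res = 0-2 = -2
x=3: res = (-2)-3 = -5
x=4: res = (-5)-4 = -9
x=5: res = (-9)-5 = -14
x=6: res = (-14)-6 = -20

-20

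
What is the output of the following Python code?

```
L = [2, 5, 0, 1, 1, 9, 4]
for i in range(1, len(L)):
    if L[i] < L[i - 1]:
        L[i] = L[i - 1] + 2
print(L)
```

[2, 5, 7, 9, 11, 13, 15]

i=1: 5>=2, unchanged → [2, 5, 0, 1, 1, 9, 4]
i=2: 0<5, L[2] = 5+2 = 7 → [2, 5, 7, 1, 1, 9, 4]
i=3: 1<7, L[3] = 7+2 = 9 → [2, 5, 7, 9, 1, 9, 4]
i=4: 1<9, L[4] = 9+2 = 11 → [2, 5, 7, 9, 11, 9, 4]
i=5: 9<11, L[5] = 11+2 = 13 → [2, 5, 7, 9, 11, 13, 4]
i=6: 4<13, L[6] = 13+2 = 15 → [2, 5, 7, 9, 11, 13, 15]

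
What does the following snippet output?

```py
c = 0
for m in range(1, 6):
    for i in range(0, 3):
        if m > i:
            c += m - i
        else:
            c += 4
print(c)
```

m=1,i=0: 1>0, c = 0+1 = 1
m=1,i=1: not 1>1, c = 1+4 = 5
m=1,i=2: not 1>2, c = 5+4 = 9
m=2,i=0: 2>0, c = 9+2 = 11
m=2,i=1: 2>1, c = 11+1 = 12
m=2,i=2: not 2>2, c = 12+4 = 16
m=3,i=0: 3>0, c = 16+3 = 19
m=3,i=1: 3>1, c = 19+2 = 21
m=3,i=2: 3>2, c = 21+1 = 22
m=4,i=0: 4>0, c = 22+4 = 26
m=4,i=1: 4>1, c = 26+3 = 29
m=4,i=2: 4>2, c = 29+2 = 31
m=5,i=0: 5>0, c = 31+5 = 36
m=5,i=1: 5>1, c = 36+4 = 40
m=5,i=2: 5>2, c = 40+3 = 43

43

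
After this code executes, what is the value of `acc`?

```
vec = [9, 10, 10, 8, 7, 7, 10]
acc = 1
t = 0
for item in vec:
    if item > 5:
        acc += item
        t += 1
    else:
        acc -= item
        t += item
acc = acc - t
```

55

item=9: >5, acc = 1+9 = 10; t=1
item=10: >5, acc = 10+10 = 20; t=2
item=10: >5, acc = 20+10 = 30; t=3
item=8: >5, acc = 30+8 = 38; t=4
item=7: >5, acc = 38+7 = 45; t=5
item=7: >5, acc = 45+7 = 52; t=6
item=10: >5, acc = 52+10 = 62; t=7
acc-t = 62-7 = 55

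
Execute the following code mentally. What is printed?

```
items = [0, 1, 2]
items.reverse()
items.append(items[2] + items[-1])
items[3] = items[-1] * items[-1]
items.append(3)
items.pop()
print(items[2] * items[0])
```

reverse → [2, 1, 0]
append items[2]+items[-1] = 0+0 = 0 → [2, 1, 0, 0]
items[3] = items[-1]*items[-1] = 0*0 = 0 → [2, 1, 0, 0]
append 3 → [2, 1, 0, 0, 3]
pop() removes 3 → [2, 1, 0, 0]
items[2]*items[0] = 0*2 = 0

0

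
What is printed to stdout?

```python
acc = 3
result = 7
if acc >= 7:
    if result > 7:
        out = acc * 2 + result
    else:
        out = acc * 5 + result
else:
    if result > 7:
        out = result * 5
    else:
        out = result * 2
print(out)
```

acc=3, result=7
acc >= 7 is False; result > 7 is False
→ out = result * 2 = 14

14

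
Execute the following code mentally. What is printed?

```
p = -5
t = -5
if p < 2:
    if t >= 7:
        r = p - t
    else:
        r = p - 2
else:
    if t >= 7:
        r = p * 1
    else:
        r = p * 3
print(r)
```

p=-5, t=-5
p < 2 is True; t >= 7 is False
→ r = p - 2 = -7

-7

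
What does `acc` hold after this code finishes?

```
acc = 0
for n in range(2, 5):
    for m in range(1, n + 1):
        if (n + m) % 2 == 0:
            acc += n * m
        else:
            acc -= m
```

33

n=2,m=1: odd sum, acc = 0-1 = -1
n=2,m=2: even sum, acc = (-1)+4 = 3
n=3,m=1: even sum, acc = 3+3 = 6
n=3,m=2: odd sum, acc = 6-2 = 4
n=3,m=3: even sum, acc = 4+9 = 13
n=4,m=1: odd sum, acc = 13-1 = 12
n=4,m=2: even sum, acc = 12+8 = 20
n=4,m=3: odd sum, acc = 20-3 = 17
n=4,m=4: even sum, acc = 17+16 = 33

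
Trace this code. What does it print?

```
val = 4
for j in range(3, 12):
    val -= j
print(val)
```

-59

j=3: val = 4-3 = 1
j=4: val = 1-4 = -3
j=5: val = (-3)-5 = -8
j=6: val = (-8)-6 = -14
j=7: val = (-14)-7 = -21
j=8: val = (-21)-8 = -29
j=9: val = (-29)-9 = -38
j=10: val = (-38)-10 = -48
j=11: val = (-48)-11 = -59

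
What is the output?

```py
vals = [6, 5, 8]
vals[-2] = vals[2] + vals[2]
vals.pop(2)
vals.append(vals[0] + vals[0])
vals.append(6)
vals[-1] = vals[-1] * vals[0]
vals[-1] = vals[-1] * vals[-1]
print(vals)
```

[6, 16, 12, 1296]

vals[-2] = vals[2]+vals[2] = 8+8 = 16 → [6, 16, 8]
pop(2) removes 8 → [6, 16]
append vals[0]+vals[0] = 6+6 = 12 → [6, 16, 12]
append 6 → [6, 16, 12, 6]
vals[-1] = vals[-1]*vals[0] = 6*6 = 36 → [6, 16, 12, 36]
vals[-1] = vals[-1]*vals[-1] = 36*36 = 1296 → [6, 16, 12, 1296]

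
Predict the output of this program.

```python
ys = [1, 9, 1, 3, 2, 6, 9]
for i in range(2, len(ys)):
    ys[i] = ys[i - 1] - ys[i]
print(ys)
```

i=2: ys[2] = 9-1 = 8 → [1, 9, 8, 3, 2, 6, 9]
i=3: ys[3] = 8-3 = 5 → [1, 9, 8, 5, 2, 6, 9]
i=4: ys[4] = 5-2 = 3 → [1, 9, 8, 5, 3, 6, 9]
i=5: ys[5] = 3-6 = -3 → [1, 9, 8, 5, 3, -3, 9]
i=6: ys[6] = (-3)-9 = -12 → [1, 9, 8, 5, 3, -3, -12]

[1, 9, 8, 5, 3, -3, -12]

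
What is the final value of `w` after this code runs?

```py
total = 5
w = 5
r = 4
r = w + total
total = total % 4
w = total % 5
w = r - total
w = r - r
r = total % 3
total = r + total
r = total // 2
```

0

r = 5+5 = 10
total = 5%4 = 1
w = 1%5 = 1
w = 10-1 = 9
w = 10-10 = 0
r = 1%3 = 1
total = 1+1 = 2
r = 2//2 = 1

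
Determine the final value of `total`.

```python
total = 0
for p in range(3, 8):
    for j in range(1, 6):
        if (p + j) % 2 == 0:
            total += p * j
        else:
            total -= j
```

159

p=3,j=1: even sum, total = 0+3 = 3
p=3,j=2: odd sum, total = 3-2 = 1
p=3,j=3: even sum, total = 1+9 = 10
p=3,j=4: odd sum, total = 10-4 = 6
p=3,j=5: even sum, total = 6+15 = 21
p=4,j=1: odd sum, total = 21-1 = 20
p=4,j=2: even sum, total = 20+8 = 28
p=4,j=3: odd sum, total = 28-3 = 25
p=4,j=4: even sum, total = 25+16 = 41
p=4,j=5: odd sum, total = 41-5 = 36
p=5,j=1: even sum, total = 36+5 = 41
p=5,j=2: odd sum, total = 41-2 = 39
p=5,j=3: even sum, total = 39+15 = 54
p=5,j=4: odd sum, total = 54-4 = 50
p=5,j=5: even sum, total = 50+25 = 75
p=6,j=1: odd sum, total = 75-1 = 74
p=6,j=2: even sum, total = 74+12 = 86
p=6,j=3: odd sum, total = 86-3 = 83
p=6,j=4: even sum, total = 83+24 = 107
p=6,j=5: odd sum, total = 107-5 = 102
p=7,j=1: even sum, total = 102+7 = 109
p=7,j=2: odd sum, total = 109-2 = 107
p=7,j=3: even sum, total = 107+21 = 128
p=7,j=4: odd sum, total = 128-4 = 124
p=7,j=5: even sum, total = 124+35 = 159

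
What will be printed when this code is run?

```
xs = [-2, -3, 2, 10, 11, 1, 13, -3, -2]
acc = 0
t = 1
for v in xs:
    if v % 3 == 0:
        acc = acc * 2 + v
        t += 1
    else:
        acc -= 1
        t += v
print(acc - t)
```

-60

v=-2: not %3==0, acc = 0-1 = -1; t=-1
v=-3: %3==0, acc = (-1)*2+(-3) = -5; t=0
v=2: not %3==0, acc = (-5)-1 = -6; t=2
v=10: not %3==0, acc = (-6)-1 = -7; t=12
v=11: not %3==0, acc = (-7)-1 = -8; t=23
v=1: not %3==0, acc = (-8)-1 = -9; t=24
v=13: not %3==0, acc = (-9)-1 = -10; t=37
v=-3: %3==0, acc = (-10)*2+(-3) = -23; t=38
v=-2: not %3==0, acc = (-23)-1 = -24; t=36
acc-t = (-24)-36 = -60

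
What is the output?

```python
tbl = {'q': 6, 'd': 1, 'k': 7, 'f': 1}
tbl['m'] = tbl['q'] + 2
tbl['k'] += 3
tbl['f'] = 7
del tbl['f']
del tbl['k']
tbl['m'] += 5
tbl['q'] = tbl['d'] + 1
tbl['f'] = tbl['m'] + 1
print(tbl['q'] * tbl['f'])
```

28

tbl['m'] = tbl['q']+2 = 8 → {'q': 6, 'd': 1, 'k': 7, 'f': 1, 'm': 8}
tbl['k'] = 7+3 = 10 → {'q': 6, 'd': 1, 'k': 10, 'f': 1, 'm': 8}
tbl['f'] = 7 → {'q': 6, 'd': 1, 'k': 10, 'f': 7, 'm': 8}
del 'f' → {'q': 6, 'd': 1, 'k': 10, 'm': 8}
del 'k' → {'q': 6, 'd': 1, 'm': 8}
tbl['m'] = 8+5 = 13 → {'q': 6, 'd': 1, 'm': 13}
tbl['q'] = tbl['d']+1 = 2 → {'q': 2, 'd': 1, 'm': 13}
tbl['f'] = tbl['m']+1 = 14 → {'q': 2, 'd': 1, 'm': 13, 'f': 14}
tbl['q']*tbl['f'] = 2*14 = 28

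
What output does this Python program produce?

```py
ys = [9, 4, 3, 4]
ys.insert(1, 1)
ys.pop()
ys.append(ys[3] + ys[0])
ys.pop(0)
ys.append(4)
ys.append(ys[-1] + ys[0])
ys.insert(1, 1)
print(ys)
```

insert 1 at 1 → [9, 1, 4, 3, 4]
pop() removes 4 → [9, 1, 4, 3]
append ys[3]+ys[0] = 3+9 = 12 → [9, 1, 4, 3, 12]
pop(0) removes 9 → [1, 4, 3, 12]
append 4 → [1, 4, 3, 12, 4]
append ys[-1]+ys[0] = 4+1 = 5 → [1, 4, 3, 12, 4, 5]
insert 1 at 1 → [1, 1, 4, 3, 12, 4, 5]

[1, 1, 4, 3, 12, 4, 5]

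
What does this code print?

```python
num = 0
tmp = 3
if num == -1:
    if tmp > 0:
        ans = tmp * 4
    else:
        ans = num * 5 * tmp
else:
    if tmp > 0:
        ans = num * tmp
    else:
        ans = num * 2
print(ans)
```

num=0, tmp=3
num == -1 is False; tmp > 0 is True
→ ans = num * tmp = 0

0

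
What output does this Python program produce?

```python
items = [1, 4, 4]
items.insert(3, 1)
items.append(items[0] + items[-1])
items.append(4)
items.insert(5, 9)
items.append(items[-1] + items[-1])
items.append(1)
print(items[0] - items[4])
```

insert 1 at 3 → [1, 4, 4, 1]
append items[0]+items[-1] = 1+1 = 2 → [1, 4, 4, 1, 2]
append 4 → [1, 4, 4, 1, 2, 4]
insert 9 at 5 → [1, 4, 4, 1, 2, 9, 4]
append items[-1]+items[-1] = 4+4 = 8 → [1, 4, 4, 1, 2, 9, 4, 8]
append 1 → [1, 4, 4, 1, 2, 9, 4, 8, 1]
items[0]-items[4] = 1-2 = -1

-1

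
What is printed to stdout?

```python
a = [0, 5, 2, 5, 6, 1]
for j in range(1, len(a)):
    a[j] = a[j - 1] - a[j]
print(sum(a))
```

-61

j=1: a[1] = 0-5 = -5 → [0, -5, 2, 5, 6, 1]
j=2: a[2] = (-5)-2 = -7 → [0, -5, -7, 5, 6, 1]
j=3: a[3] = (-7)-5 = -12 → [0, -5, -7, -12, 6, 1]
j=4: a[4] = (-12)-6 = -18 → [0, -5, -7, -12, -18, 1]
j=5: a[5] = (-18)-1 = -19 → [0, -5, -7, -12, -18, -19]
sum = -61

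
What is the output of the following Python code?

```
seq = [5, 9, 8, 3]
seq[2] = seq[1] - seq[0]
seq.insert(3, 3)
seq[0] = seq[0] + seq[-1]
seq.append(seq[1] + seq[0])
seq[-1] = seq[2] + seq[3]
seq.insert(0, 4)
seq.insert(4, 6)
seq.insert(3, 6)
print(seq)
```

seq[2] = seq[1]-seq[0] = 9-5 = 4 → [5, 9, 4, 3]
insert 3 at 3 → [5, 9, 4, 3, 3]
seq[0] = seq[0]+seq[-1] = 5+3 = 8 → [8, 9, 4, 3, 3]
append seq[1]+seq[0] = 9+8 = 17 → [8, 9, 4, 3, 3, 17]
seq[-1] = seq[2]+seq[3] = 4+3 = 7 → [8, 9, 4, 3, 3, 7]
insert 4 at 0 → [4, 8, 9, 4, 3, 3, 7]
insert 6 at 4 → [4, 8, 9, 4, 6, 3, 3, 7]
insert 6 at 3 → [4, 8, 9, 6, 4, 6, 3, 3, 7]

[4, 8, 9, 6, 4, 6, 3, 3, 7]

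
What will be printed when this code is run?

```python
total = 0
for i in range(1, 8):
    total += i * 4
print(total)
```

i=1: total = 0+1*4 = 4
i=2: total = 4+2*4 = 12
i=3: total = 12+3*4 = 24
i=4: total = 24+4*4 = 40
i=5: total = 40+5*4 = 60
i=6: total = 60+6*4 = 84
i=7: total = 84+7*4 = 112

112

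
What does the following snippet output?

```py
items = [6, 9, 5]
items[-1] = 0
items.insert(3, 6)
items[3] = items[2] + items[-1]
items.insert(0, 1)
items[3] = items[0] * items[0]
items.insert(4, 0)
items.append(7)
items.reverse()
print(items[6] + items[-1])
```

items[-1] = 0 → [6, 9, 0]
insert 6 at 3 → [6, 9, 0, 6]
items[3] = items[2]+items[-1] = 0+6 = 6 → [6, 9, 0, 6]
insert 1 at 0 → [1, 6, 9, 0, 6]
items[3] = items[0]*items[0] = 1*1 = 1 → [1, 6, 9, 1, 6]
insert 0 at 4 → [1, 6, 9, 1, 0, 6]
append 7 → [1, 6, 9, 1, 0, 6, 7]
reverse → [7, 6, 0, 1, 9, 6, 1]
items[6]+items[-1] = 1+1 = 2

2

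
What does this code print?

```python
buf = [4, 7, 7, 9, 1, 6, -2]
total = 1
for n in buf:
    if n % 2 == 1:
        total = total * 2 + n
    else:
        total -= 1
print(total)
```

n=4: not odd, total = 1-1 = 0
n=7: odd, total = 0*2+7 = 7
n=7: odd, total = 7*2+7 = 21
n=9: odd, total = 21*2+9 = 51
n=1: odd, total = 51*2+1 = 103
n=6: not odd, total = 103-1 = 102
n=-2: not odd, total = 102-1 = 101

101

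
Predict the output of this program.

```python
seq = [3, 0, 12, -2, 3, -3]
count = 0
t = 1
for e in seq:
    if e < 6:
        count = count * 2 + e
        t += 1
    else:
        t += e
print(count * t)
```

774

e=3: <6, count = 0*2+3 = 3; t=2
e=0: <6, count = 3*2+0 = 6; t=3
e=12: not <6; t=15
e=-2: <6, count = 6*2+(-2) = 10; t=16
e=3: <6, count = 10*2+3 = 23; t=17
e=-3: <6, count = 23*2+(-3) = 43; t=18
count*t = 43*18 = 774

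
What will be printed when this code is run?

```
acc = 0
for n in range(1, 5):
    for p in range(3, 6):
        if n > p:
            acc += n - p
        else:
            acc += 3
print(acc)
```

34

n=1,p=3: not 1>3, acc = 0+3 = 3
n=1,p=4: not 1>4, acc = 3+3 = 6
n=1,p=5: not 1>5, acc = 6+3 = 9
n=2,p=3: not 2>3, acc = 9+3 = 12
n=2,p=4: not 2>4, acc = 12+3 = 15
n=2,p=5: not 2>5, acc = 15+3 = 18
n=3,p=3: not 3>3, acc = 18+3 = 21
n=3,p=4: not 3>4, acc = 21+3 = 24
n=3,p=5: not 3>5, acc = 24+3 = 27
n=4,p=3: 4>3, acc = 27+1 = 28
n=4,p=4: not 4>4, acc = 28+3 = 31
n=4,p=5: not 4>5, acc = 31+3 = 34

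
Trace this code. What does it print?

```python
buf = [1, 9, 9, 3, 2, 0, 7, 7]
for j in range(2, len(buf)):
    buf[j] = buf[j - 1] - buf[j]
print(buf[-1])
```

-19

j=2: buf[2] = 9-9 = 0 → [1, 9, 0, 3, 2, 0, 7, 7]
j=3: buf[3] = 0-3 = -3 → [1, 9, 0, -3, 2, 0, 7, 7]
j=4: buf[4] = (-3)-2 = -5 → [1, 9, 0, -3, -5, 0, 7, 7]
j=5: buf[5] = (-5)-0 = -5 → [1, 9, 0, -3, -5, -5, 7, 7]
j=6: buf[6] = (-5)-7 = -12 → [1, 9, 0, -3, -5, -5, -12, 7]
j=7: buf[7] = (-12)-7 = -19 → [1, 9, 0, -3, -5, -5, -12, -19]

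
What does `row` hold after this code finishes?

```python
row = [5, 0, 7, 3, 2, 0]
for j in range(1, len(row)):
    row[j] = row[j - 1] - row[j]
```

[5, 5, -2, -5, -7, -7]

j=1: row[1] = 5-0 = 5 → [5, 5, 7, 3, 2, 0]
j=2: row[2] = 5-7 = -2 → [5, 5, -2, 3, 2, 0]
j=3: row[3] = (-2)-3 = -5 → [5, 5, -2, -5, 2, 0]
j=4: row[4] = (-5)-2 = -7 → [5, 5, -2, -5, -7, 0]
j=5: row[5] = (-7)-0 = -7 → [5, 5, -2, -5, -7, -7]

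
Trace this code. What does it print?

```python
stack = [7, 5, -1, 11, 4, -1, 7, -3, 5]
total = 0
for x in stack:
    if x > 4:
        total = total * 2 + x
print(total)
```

x=7: >4, total = 0*2+7 = 7
x=5: >4, total = 7*2+5 = 19
x=-1: not >4
x=11: >4, total = 19*2+11 = 49
x=4: not >4
x=-1: not >4
x=7: >4, total = 49*2+7 = 105
x=-3: not >4
x=5: >4, total = 105*2+5 = 215

215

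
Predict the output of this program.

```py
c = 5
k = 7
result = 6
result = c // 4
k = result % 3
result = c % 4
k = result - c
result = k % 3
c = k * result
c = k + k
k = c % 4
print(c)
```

result = 5//4 = 1
k = 1%3 = 1
result = 5%4 = 1
k = 1-5 = -4
result = (-4)%3 = 2
c = (-4)*2 = -8
c = (-4)+(-4) = -8
k = (-8)%4 = 0

-8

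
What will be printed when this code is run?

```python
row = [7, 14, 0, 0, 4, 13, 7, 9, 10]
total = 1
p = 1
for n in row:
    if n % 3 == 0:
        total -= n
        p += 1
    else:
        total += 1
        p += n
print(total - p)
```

n=7: not %3==0, total = 1+1 = 2; p=8
n=14: not %3==0, total = 2+1 = 3; p=22
n=0: %3==0, total = 3-0 = 3; p=23
n=0: %3==0, total = 3-0 = 3; p=24
n=4: not %3==0, total = 3+1 = 4; p=28
n=13: not %3==0, total = 4+1 = 5; p=41
n=7: not %3==0, total = 5+1 = 6; p=48
n=9: %3==0, total = 6-9 = -3; p=49
n=10: not %3==0, total = (-3)+1 = -2; p=59
total-p = (-2)-59 = -61

-61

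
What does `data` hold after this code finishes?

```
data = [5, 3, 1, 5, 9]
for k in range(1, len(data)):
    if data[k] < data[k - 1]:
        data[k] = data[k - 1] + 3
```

[5, 8, 11, 14, 17]

k=1: 3<5, data[1] = 5+3 = 8 → [5, 8, 1, 5, 9]
k=2: 1<8, data[2] = 8+3 = 11 → [5, 8, 11, 5, 9]
k=3: 5<11, data[3] = 11+3 = 14 → [5, 8, 11, 14, 9]
k=4: 9<14, data[4] = 14+3 = 17 → [5, 8, 11, 14, 17]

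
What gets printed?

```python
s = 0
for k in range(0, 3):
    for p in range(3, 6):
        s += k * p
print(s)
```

36

k=0,p=3: s = 0+0 = 0
k=0,p=4: s = 0+0 = 0
k=0,p=5: s = 0+0 = 0
k=1,p=3: s = 0+3 = 3
k=1,p=4: s = 3+4 = 7
k=1,p=5: s = 7+5 = 12
k=2,p=3: s = 12+6 = 18
k=2,p=4: s = 18+8 = 26
k=2,p=5: s = 26+10 = 36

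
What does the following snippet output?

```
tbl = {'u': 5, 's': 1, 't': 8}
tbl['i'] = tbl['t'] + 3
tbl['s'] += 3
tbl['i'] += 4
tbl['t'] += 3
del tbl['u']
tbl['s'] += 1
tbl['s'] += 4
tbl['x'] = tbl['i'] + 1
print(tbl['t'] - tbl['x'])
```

-5

tbl['i'] = tbl['t']+3 = 11 → {'u': 5, 's': 1, 't': 8, 'i': 11}
tbl['s'] = 1+3 = 4 → {'u': 5, 's': 4, 't': 8, 'i': 11}
tbl['i'] = 11+4 = 15 → {'u': 5, 's': 4, 't': 8, 'i': 15}
tbl['t'] = 8+3 = 11 → {'u': 5, 's': 4, 't': 11, 'i': 15}
del 'u' → {'s': 4, 't': 11, 'i': 15}
tbl['s'] = 4+1 = 5 → {'s': 5, 't': 11, 'i': 15}
tbl['s'] = 5+4 = 9 → {'s': 9, 't': 11, 'i': 15}
tbl['x'] = tbl['i']+1 = 16 → {'s': 9, 't': 11, 'i': 15, 'x': 16}
tbl['t']-tbl['x'] = 11-16 = -5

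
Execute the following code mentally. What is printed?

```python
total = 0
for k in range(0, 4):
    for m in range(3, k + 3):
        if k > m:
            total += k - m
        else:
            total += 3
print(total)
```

18

k=1,m=3: not 1>3, total = 0+3 = 3
k=2,m=3: not 2>3, total = 3+3 = 6
k=2,m=4: not 2>4, total = 6+3 = 9
k=3,m=3: not 3>3, total = 9+3 = 12
k=3,m=4: not 3>4, total = 12+3 = 15
k=3,m=5: not 3>5, total = 15+3 = 18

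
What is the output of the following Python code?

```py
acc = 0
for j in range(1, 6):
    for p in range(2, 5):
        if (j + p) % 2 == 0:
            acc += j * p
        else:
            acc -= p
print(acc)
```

j=1,p=2: odd sum, acc = 0-2 = -2
j=1,p=3: even sum, acc = (-2)+3 = 1
j=1,p=4: odd sum, acc = 1-4 = -3
j=2,p=2: even sum, acc = (-3)+4 = 1
j=2,p=3: odd sum, acc = 1-3 = -2
j=2,p=4: even sum, acc = (-2)+8 = 6
j=3,p=2: odd sum, acc = 6-2 = 4
j=3,p=3: even sum, acc = 4+9 = 13
j=3,p=4: odd sum, acc = 13-4 = 9
j=4,p=2: even sum, acc = 9+8 = 17
j=4,p=3: odd sum, acc = 17-3 = 14
j=4,p=4: even sum, acc = 14+16 = 30
j=5,p=2: odd sum, acc = 30-2 = 28
j=5,p=3: even sum, acc = 28+15 = 43
j=5,p=4: odd sum, acc = 43-4 = 39

39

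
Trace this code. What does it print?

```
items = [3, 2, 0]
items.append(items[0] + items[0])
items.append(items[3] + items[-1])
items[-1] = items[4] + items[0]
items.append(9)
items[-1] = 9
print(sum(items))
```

append items[0]+items[0] = 3+3 = 6 → [3, 2, 0, 6]
append items[3]+items[-1] = 6+6 = 12 → [3, 2, 0, 6, 12]
items[-1] = items[4]+items[0] = 12+3 = 15 → [3, 2, 0, 6, 15]
append 9 → [3, 2, 0, 6, 15, 9]
items[-1] = 9 → [3, 2, 0, 6, 15, 9]
sum = 35

35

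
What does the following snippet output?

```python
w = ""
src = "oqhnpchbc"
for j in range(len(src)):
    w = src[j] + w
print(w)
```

cbhcpnhqo

j=0: prepend 'o' → 'o'
j=1: prepend 'q' → 'qo'
j=2: prepend 'h' → 'hqo'
j=3: prepend 'n' → 'nhqo'
j=4: prepend 'p' → 'pnhqo'
j=5: prepend 'c' → 'cpnhqo'
j=6: prepend 'h' → 'hcpnhqo'
j=7: prepend 'b' → 'bhcpnhqo'
j=8: prepend 'c' → 'cbhcpnhqo'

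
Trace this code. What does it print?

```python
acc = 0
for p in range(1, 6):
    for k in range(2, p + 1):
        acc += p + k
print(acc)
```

70

p=2,k=2: acc = 0+4 = 4
p=3,k=2: acc = 4+5 = 9
p=3,k=3: acc = 9+6 = 15
p=4,k=2: acc = 15+6 = 21
p=4,k=3: acc = 21+7 = 28
p=4,k=4: acc = 28+8 = 36
p=5,k=2: acc = 36+7 = 43
p=5,k=3: acc = 43+8 = 51
p=5,k=4: acc = 51+9 = 60
p=5,k=5: acc = 60+10 = 70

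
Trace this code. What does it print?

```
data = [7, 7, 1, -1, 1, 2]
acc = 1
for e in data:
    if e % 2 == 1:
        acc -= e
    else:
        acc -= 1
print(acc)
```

e=7: odd, acc = 1-7 = -6
e=7: odd, acc = (-6)-7 = -13
e=1: odd, acc = (-13)-1 = -14
e=-1: odd, acc = (-14)-(-1) = -13
e=1: odd, acc = (-13)-1 = -14
e=2: not odd, acc = (-14)-1 = -15

-15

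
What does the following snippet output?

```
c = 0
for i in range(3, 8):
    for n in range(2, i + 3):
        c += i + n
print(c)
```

300

i=3,n=2: c = 0+5 = 5
i=3,n=3: c = 5+6 = 11
i=3,n=4: c = 11+7 = 18
i=3,n=5: c = 18+8 = 26
i=4,n=2: c = 26+6 = 32
i=4,n=3: c = 32+7 = 39
i=4,n=4: c = 39+8 = 47
i=4,n=5: c = 47+9 = 56
i=4,n=6: c = 56+10 = 66
i=5,n=2: c = 66+7 = 73
i=5,n=3: c = 73+8 = 81
i=5,n=4: c = 81+9 = 90
i=5,n=5: c = 90+10 = 100
i=5,n=6: c = 100+11 = 111
i=5,n=7: c = 111+12 = 123
i=6,n=2: c = 123+8 = 131
i=6,n=3: c = 131+9 = 140
i=6,n=4: c = 140+10 = 150
i=6,n=5: c = 150+11 = 161
i=6,n=6: c = 161+12 = 173
i=6,n=7: c = 173+13 = 186
i=6,n=8: c = 186+14 = 200
i=7,n=2: c = 200+9 = 209
i=7,n=3: c = 209+10 = 219
i=7,n=4: c = 219+11 = 230
i=7,n=5: c = 230+12 = 242
i=7,n=6: c = 242+13 = 255
i=7,n=7: c = 255+14 = 269
i=7,n=8: c = 269+15 = 284
i=7,n=9: c = 284+16 = 300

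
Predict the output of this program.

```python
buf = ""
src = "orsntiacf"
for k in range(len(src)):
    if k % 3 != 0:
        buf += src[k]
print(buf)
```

rsticf

k=0: skip
k=1: add 'r' → 'r'
k=2: add 's' → 'rs'
k=3: skip
k=4: add 't' → 'rst'
k=5: add 'i' → 'rsti'
k=6: skip
k=7: add 'c' → 'rstic'
k=8: add 'f' → 'rsticf'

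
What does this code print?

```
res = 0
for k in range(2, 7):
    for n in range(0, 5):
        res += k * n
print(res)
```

200

k=2,n=0: res = 0+0 = 0
k=2,n=1: res = 0+2 = 2
k=2,n=2: res = 2+4 = 6
k=2,n=3: res = 6+6 = 12
k=2,n=4: res = 12+8 = 20
k=3,n=0: res = 20+0 = 20
k=3,n=1: res = 20+3 = 23
k=3,n=2: res = 23+6 = 29
k=3,n=3: res = 29+9 = 38
k=3,n=4: res = 38+12 = 50
k=4,n=0: res = 50+0 = 50
k=4,n=1: res = 50+4 = 54
k=4,n=2: res = 54+8 = 62
k=4,n=3: res = 62+12 = 74
k=4,n=4: res = 74+16 = 90
k=5,n=0: res = 90+0 = 90
k=5,n=1: res = 90+5 = 95
k=5,n=2: res = 95+10 = 105
k=5,n=3: res = 105+15 = 120
k=5,n=4: res = 120+20 = 140
k=6,n=0: res = 140+0 = 140
k=6,n=1: res = 140+6 = 146
k=6,n=2: res = 146+12 = 158
k=6,n=3: res = 158+18 = 176
k=6,n=4: res = 176+24 = 200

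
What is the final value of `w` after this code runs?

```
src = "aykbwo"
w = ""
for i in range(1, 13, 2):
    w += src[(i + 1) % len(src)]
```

i=1: add src[2]='k' → 'k'
i=3: add src[4]='w' → 'kw'
i=5: add src[0]='a' → 'kwa'
i=7: add src[2]='k' → 'kwak'
i=9: add src[4]='w' → 'kwakw'
i=11: add src[0]='a' → 'kwakwa'

'kwakwa'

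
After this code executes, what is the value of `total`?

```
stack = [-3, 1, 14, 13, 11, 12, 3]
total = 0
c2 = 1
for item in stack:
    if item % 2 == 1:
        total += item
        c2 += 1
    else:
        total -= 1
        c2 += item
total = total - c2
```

item=-3: odd, total = 0+(-3) = -3; c2=2
item=1: odd, total = (-3)+1 = -2; c2=3
item=14: not odd, total = (-2)-1 = -3; c2=17
item=13: odd, total = (-3)+13 = 10; c2=18
item=11: odd, total = 10+11 = 21; c2=19
item=12: not odd, total = 21-1 = 20; c2=31
item=3: odd, total = 20+3 = 23; c2=32
total-c2 = 23-32 = -9

-9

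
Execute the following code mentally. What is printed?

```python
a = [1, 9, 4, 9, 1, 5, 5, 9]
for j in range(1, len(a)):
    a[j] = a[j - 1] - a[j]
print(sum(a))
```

j=1: a[1] = 1-9 = -8 → [1, -8, 4, 9, 1, 5, 5, 9]
j=2: a[2] = (-8)-4 = -12 → [1, -8, -12, 9, 1, 5, 5, 9]
j=3: a[3] = (-12)-9 = -21 → [1, -8, -12, -21, 1, 5, 5, 9]
j=4: a[4] = (-21)-1 = -22 → [1, -8, -12, -21, -22, 5, 5, 9]
j=5: a[5] = (-22)-5 = -27 → [1, -8, -12, -21, -22, -27, 5, 9]
j=6: a[6] = (-27)-5 = -32 → [1, -8, -12, -21, -22, -27, -32, 9]
j=7: a[7] = (-32)-9 = -41 → [1, -8, -12, -21, -22, -27, -32, -41]
sum = -162

-162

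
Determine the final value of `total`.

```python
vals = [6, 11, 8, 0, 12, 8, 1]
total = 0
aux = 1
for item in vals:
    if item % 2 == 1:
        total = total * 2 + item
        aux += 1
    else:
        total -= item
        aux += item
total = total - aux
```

-94

item=6: not odd, total = 0-6 = -6; aux=7
item=11: odd, total = (-6)*2+11 = -1; aux=8
item=8: not odd, total = (-1)-8 = -9; aux=16
item=0: not odd, total = (-9)-0 = -9; aux=16
item=12: not odd, total = (-9)-12 = -21; aux=28
item=8: not odd, total = (-21)-8 = -29; aux=36
item=1: odd, total = (-29)*2+1 = -57; aux=37
total-aux = (-57)-37 = -94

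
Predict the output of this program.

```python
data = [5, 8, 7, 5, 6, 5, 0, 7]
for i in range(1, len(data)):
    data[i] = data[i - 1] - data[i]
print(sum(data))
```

-129

i=1: data[1] = 5-8 = -3 → [5, -3, 7, 5, 6, 5, 0, 7]
i=2: data[2] = (-3)-7 = -10 → [5, -3, -10, 5, 6, 5, 0, 7]
i=3: data[3] = (-10)-5 = -15 → [5, -3, -10, -15, 6, 5, 0, 7]
i=4: data[4] = (-15)-6 = -21 → [5, -3, -10, -15, -21, 5, 0, 7]
i=5: data[5] = (-21)-5 = -26 → [5, -3, -10, -15, -21, -26, 0, 7]
i=6: data[6] = (-26)-0 = -26 → [5, -3, -10, -15, -21, -26, -26, 7]
i=7: data[7] = (-26)-7 = -33 → [5, -3, -10, -15, -21, -26, -26, -33]
sum = -129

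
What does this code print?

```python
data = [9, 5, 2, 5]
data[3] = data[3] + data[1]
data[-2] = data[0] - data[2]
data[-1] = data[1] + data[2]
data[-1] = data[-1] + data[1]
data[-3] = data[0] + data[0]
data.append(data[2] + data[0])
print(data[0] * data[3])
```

data[3] = data[3]+data[1] = 5+5 = 10 → [9, 5, 2, 10]
data[-2] = data[0]-data[2] = 9-2 = 7 → [9, 5, 7, 10]
data[-1] = data[1]+data[2] = 5+7 = 12 → [9, 5, 7, 12]
data[-1] = data[-1]+data[1] = 12+5 = 17 → [9, 5, 7, 17]
data[-3] = data[0]+data[0] = 9+9 = 18 → [9, 18, 7, 17]
append data[2]+data[0] = 7+9 = 16 → [9, 18, 7, 17, 16]
data[0]*data[3] = 9*17 = 153

153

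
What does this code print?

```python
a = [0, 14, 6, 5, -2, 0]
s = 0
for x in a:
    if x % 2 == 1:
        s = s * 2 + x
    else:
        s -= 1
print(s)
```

-3

x=0: not odd, s = 0-1 = -1
x=14: not odd, s = (-1)-1 = -2
x=6: not odd, s = (-2)-1 = -3
x=5: odd, s = (-3)*2+5 = -1
x=-2: not odd, s = (-1)-1 = -2
x=0: not odd, s = (-2)-1 = -3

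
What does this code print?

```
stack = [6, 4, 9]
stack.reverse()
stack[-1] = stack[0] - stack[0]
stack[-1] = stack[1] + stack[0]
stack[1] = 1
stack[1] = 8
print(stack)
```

[9, 8, 13]

reverse → [9, 4, 6]
stack[-1] = stack[0]-stack[0] = 9-9 = 0 → [9, 4, 0]
stack[-1] = stack[1]+stack[0] = 4+9 = 13 → [9, 4, 13]
stack[1] = 1 → [9, 1, 13]
stack[1] = 8 → [9, 8, 13]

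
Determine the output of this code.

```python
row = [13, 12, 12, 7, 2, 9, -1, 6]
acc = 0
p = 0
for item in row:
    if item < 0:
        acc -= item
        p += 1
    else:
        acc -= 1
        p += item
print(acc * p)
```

item=13: not <0, acc = 0-1 = -1; p=13
item=12: not <0, acc = (-1)-1 = -2; p=25
item=12: not <0, acc = (-2)-1 = -3; p=37
item=7: not <0, acc = (-3)-1 = -4; p=44
item=2: not <0, acc = (-4)-1 = -5; p=46
item=9: not <0, acc = (-5)-1 = -6; p=55
item=-1: <0, acc = (-6)-(-1) = -5; p=56
item=6: not <0, acc = (-5)-1 = -6; p=62
acc*p = (-6)*62 = -372

-372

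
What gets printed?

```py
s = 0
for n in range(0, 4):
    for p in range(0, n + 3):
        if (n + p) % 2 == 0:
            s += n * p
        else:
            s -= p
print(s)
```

30

n=0,p=0: even sum, s = 0+0 = 0
n=0,p=1: odd sum, s = 0-1 = -1
n=0,p=2: even sum, s = (-1)+0 = -1
n=1,p=0: odd sum, s = (-1)-0 = -1
n=1,p=1: even sum, s = (-1)+1 = 0
n=1,p=2: odd sum, s = 0-2 = -2
n=1,p=3: even sum, s = (-2)+3 = 1
n=2,p=0: even sum, s = 1+0 = 1
n=2,p=1: odd sum, s = 1-1 = 0
n=2,p=2: even sum, s = 0+4 = 4
n=2,p=3: odd sum, s = 4-3 = 1
n=2,p=4: even sum, s = 1+8 = 9
n=3,p=0: odd sum, s = 9-0 = 9
n=3,p=1: even sum, s = 9+3 = 12
n=3,p=2: odd sum, s = 12-2 = 10
n=3,p=3: even sum, s = 10+9 = 19
n=3,p=4: odd sum, s = 19-4 = 15
n=3,p=5: even sum, s = 15+15 = 30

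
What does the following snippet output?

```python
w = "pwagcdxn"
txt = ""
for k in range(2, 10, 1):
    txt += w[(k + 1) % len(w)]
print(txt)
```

gcdxnpwa

k=2: add w[3]='g' → 'g'
k=3: add w[4]='c' → 'gc'
k=4: add w[5]='d' → 'gcd'
k=5: add w[6]='x' → 'gcdx'
k=6: add w[7]='n' → 'gcdxn'
k=7: add w[0]='p' → 'gcdxnp'
k=8: add w[1]='w' → 'gcdxnpw'
k=9: add w[2]='a' → 'gcdxnpwa'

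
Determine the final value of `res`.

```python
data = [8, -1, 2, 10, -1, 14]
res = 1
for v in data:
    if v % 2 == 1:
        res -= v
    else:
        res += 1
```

v=8: not odd, res = 1+1 = 2
v=-1: odd, res = 2-(-1) = 3
v=2: not odd, res = 3+1 = 4
v=10: not odd, res = 4+1 = 5
v=-1: odd, res = 5-(-1) = 6
v=14: not odd, res = 6+1 = 7

7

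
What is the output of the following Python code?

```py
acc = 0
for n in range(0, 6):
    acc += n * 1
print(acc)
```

n=0: acc = 0+0*1 = 0
n=1: acc = 0+1*1 = 1
n=2: acc = 1+2*1 = 3
n=3: acc = 3+3*1 = 6
n=4: acc = 6+4*1 = 10
n=5: acc = 10+5*1 = 15

15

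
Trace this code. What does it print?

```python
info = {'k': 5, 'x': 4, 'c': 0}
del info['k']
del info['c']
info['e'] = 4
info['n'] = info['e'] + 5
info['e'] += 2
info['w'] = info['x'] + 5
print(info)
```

del 'k' → {'x': 4, 'c': 0}
del 'c' → {'x': 4}
info['e'] = 4 → {'x': 4, 'e': 4}
info['n'] = info['e']+5 = 9 → {'x': 4, 'e': 4, 'n': 9}
info['e'] = 4+2 = 6 → {'x': 4, 'e': 6, 'n': 9}
info['w'] = info['x']+5 = 9 → {'x': 4, 'e': 6, 'n': 9, 'w': 9}

{'x': 4, 'e': 6, 'n': 9, 'w': 9}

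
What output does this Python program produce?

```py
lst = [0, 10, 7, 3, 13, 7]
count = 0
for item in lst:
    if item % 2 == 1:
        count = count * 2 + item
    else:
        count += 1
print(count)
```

item=0: not odd, count = 0+1 = 1
item=10: not odd, count = 1+1 = 2
item=7: odd, count = 2*2+7 = 11
item=3: odd, count = 11*2+3 = 25
item=13: odd, count = 25*2+13 = 63
item=7: odd, count = 63*2+7 = 133

133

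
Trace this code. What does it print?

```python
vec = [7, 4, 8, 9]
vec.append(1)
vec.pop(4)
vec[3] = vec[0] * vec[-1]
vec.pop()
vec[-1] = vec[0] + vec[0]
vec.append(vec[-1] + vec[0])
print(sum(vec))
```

append 1 → [7, 4, 8, 9, 1]
pop(4) removes 1 → [7, 4, 8, 9]
vec[3] = vec[0]*vec[-1] = 7*9 = 63 → [7, 4, 8, 63]
pop() removes 63 → [7, 4, 8]
vec[-1] = vec[0]+vec[0] = 7+7 = 14 → [7, 4, 14]
append vec[-1]+vec[0] = 14+7 = 21 → [7, 4, 14, 21]
sum = 46

46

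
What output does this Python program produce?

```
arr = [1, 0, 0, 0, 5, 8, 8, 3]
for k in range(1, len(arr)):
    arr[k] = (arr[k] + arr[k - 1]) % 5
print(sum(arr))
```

11

k=1: arr[1] = (0+1)%5 = 1 → [1, 1, 0, 0, 5, 8, 8, 3]
k=2: arr[2] = (0+1)%5 = 1 → [1, 1, 1, 0, 5, 8, 8, 3]
k=3: arr[3] = (0+1)%5 = 1 → [1, 1, 1, 1, 5, 8, 8, 3]
k=4: arr[4] = (5+1)%5 = 1 → [1, 1, 1, 1, 1, 8, 8, 3]
k=5: arr[5] = (8+1)%5 = 4 → [1, 1, 1, 1, 1, 4, 8, 3]
k=6: arr[6] = (8+4)%5 = 2 → [1, 1, 1, 1, 1, 4, 2, 3]
k=7: arr[7] = (3+2)%5 = 0 → [1, 1, 1, 1, 1, 4, 2, 0]
sum = 11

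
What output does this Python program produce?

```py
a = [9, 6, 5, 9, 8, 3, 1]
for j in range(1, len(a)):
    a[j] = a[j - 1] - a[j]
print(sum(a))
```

-65

j=1: a[1] = 9-6 = 3 → [9, 3, 5, 9, 8, 3, 1]
j=2: a[2] = 3-5 = -2 → [9, 3, -2, 9, 8, 3, 1]
j=3: a[3] = (-2)-9 = -11 → [9, 3, -2, -11, 8, 3, 1]
j=4: a[4] = (-11)-8 = -19 → [9, 3, -2, -11, -19, 3, 1]
j=5: a[5] = (-19)-3 = -22 → [9, 3, -2, -11, -19, -22, 1]
j=6: a[6] = (-22)-1 = -23 → [9, 3, -2, -11, -19, -22, -23]
sum = -65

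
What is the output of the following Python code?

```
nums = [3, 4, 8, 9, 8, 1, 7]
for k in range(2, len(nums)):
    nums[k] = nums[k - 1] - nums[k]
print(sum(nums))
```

-82

k=2: nums[2] = 4-8 = -4 → [3, 4, -4, 9, 8, 1, 7]
k=3: nums[3] = (-4)-9 = -13 → [3, 4, -4, -13, 8, 1, 7]
k=4: nums[4] = (-13)-8 = -21 → [3, 4, -4, -13, -21, 1, 7]
k=5: nums[5] = (-21)-1 = -22 → [3, 4, -4, -13, -21, -22, 7]
k=6: nums[6] = (-22)-7 = -29 → [3, 4, -4, -13, -21, -22, -29]
sum = -82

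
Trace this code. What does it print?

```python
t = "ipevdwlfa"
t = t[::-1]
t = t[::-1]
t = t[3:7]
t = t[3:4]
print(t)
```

reverse → 'aflwdvepi'
reverse → 'ipevdwlfa'
slice [3:7] → 'vdwl'
slice [3:4] → 'l'

l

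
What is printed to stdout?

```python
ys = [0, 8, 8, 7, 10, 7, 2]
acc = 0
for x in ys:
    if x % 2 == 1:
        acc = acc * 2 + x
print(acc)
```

21

x=0: not odd
x=8: not odd
x=8: not odd
x=7: odd, acc = 0*2+7 = 7
x=10: not odd
x=7: odd, acc = 7*2+7 = 21
x=2: not odd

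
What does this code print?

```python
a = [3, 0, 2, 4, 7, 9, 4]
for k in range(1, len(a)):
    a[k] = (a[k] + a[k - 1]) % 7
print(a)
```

[3, 3, 5, 2, 2, 4, 1]

k=1: a[1] = (0+3)%7 = 3 → [3, 3, 2, 4, 7, 9, 4]
k=2: a[2] = (2+3)%7 = 5 → [3, 3, 5, 4, 7, 9, 4]
k=3: a[3] = (4+5)%7 = 2 → [3, 3, 5, 2, 7, 9, 4]
k=4: a[4] = (7+2)%7 = 2 → [3, 3, 5, 2, 2, 9, 4]
k=5: a[5] = (9+2)%7 = 4 → [3, 3, 5, 2, 2, 4, 4]
k=6: a[6] = (4+4)%7 = 1 → [3, 3, 5, 2, 2, 4, 1]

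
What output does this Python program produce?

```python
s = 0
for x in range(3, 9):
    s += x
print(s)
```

33

x=3: s = 0+3 = 3
x=4: s = 3+4 = 7
x=5: s = 7+5 = 12
x=6: s = 12+6 = 18
x=7: s = 18+7 = 25
x=8: s = 25+8 = 33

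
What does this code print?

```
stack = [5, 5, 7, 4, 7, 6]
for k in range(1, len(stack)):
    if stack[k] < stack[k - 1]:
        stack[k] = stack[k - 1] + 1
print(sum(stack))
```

k=1: 5>=5, unchanged → [5, 5, 7, 4, 7, 6]
k=2: 7>=5, unchanged → [5, 5, 7, 4, 7, 6]
k=3: 4<7, stack[3] = 7+1 = 8 → [5, 5, 7, 8, 7, 6]
k=4: 7<8, stack[4] = 8+1 = 9 → [5, 5, 7, 8, 9, 6]
k=5: 6<9, stack[5] = 9+1 = 10 → [5, 5, 7, 8, 9, 10]
sum = 44

44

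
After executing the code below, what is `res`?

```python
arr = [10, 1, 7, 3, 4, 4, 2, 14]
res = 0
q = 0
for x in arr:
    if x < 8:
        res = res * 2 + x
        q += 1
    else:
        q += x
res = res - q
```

x=10: not <8; q=10
x=1: <8, res = 0*2+1 = 1; q=11
x=7: <8, res = 1*2+7 = 9; q=12
x=3: <8, res = 9*2+3 = 21; q=13
x=4: <8, res = 21*2+4 = 46; q=14
x=4: <8, res = 46*2+4 = 96; q=15
x=2: <8, res = 96*2+2 = 194; q=16
x=14: not <8; q=30
res-q = 194-30 = 164

164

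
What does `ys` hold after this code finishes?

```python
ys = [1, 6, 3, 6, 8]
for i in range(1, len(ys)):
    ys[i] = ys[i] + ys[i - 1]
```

i=1: ys[1] = 6+1 = 7 → [1, 7, 3, 6, 8]
i=2: ys[2] = 3+7 = 10 → [1, 7, 10, 6, 8]
i=3: ys[3] = 6+10 = 16 → [1, 7, 10, 16, 8]
i=4: ys[4] = 8+16 = 24 → [1, 7, 10, 16, 24]

[1, 7, 10, 16, 24]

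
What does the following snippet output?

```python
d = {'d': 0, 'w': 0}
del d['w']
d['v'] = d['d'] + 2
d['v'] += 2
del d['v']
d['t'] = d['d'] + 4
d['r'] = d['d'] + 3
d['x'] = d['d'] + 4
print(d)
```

{'d': 0, 't': 4, 'r': 3, 'x': 4}

del 'w' → {'d': 0}
d['v'] = d['d']+2 = 2 → {'d': 0, 'v': 2}
d['v'] = 2+2 = 4 → {'d': 0, 'v': 4}
del 'v' → {'d': 0}
d['t'] = d['d']+4 = 4 → {'d': 0, 't': 4}
d['r'] = d['d']+3 = 3 → {'d': 0, 't': 4, 'r': 3}
d['x'] = d['d']+4 = 4 → {'d': 0, 't': 4, 'r': 3, 'x': 4}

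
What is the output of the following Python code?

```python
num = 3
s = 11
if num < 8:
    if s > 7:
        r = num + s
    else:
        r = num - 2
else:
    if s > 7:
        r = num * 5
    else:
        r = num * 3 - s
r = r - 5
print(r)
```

9

num=3, s=11
num < 8 is True; s > 7 is True
→ r = num + s = 14
r = 14-5 = 9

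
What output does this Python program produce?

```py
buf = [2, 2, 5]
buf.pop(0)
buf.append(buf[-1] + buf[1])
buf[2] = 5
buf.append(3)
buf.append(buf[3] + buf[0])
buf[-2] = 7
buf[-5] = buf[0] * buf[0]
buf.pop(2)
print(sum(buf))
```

pop(0) removes 2 → [2, 5]
append buf[-1]+buf[1] = 5+5 = 10 → [2, 5, 10]
buf[2] = 5 → [2, 5, 5]
append 3 → [2, 5, 5, 3]
append buf[3]+buf[0] = 3+2 = 5 → [2, 5, 5, 3, 5]
buf[-2] = 7 → [2, 5, 5, 7, 5]
buf[-5] = buf[0]*buf[0] = 2*2 = 4 → [4, 5, 5, 7, 5]
pop(2) removes 5 → [4, 5, 7, 5]
sum = 21

21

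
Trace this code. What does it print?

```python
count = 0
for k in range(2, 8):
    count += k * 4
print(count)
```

108

k=2: count = 0+2*4 = 8
k=3: count = 8+3*4 = 20
k=4: count = 20+4*4 = 36
k=5: count = 36+5*4 = 56
k=6: count = 56+6*4 = 80
k=7: count = 80+7*4 = 108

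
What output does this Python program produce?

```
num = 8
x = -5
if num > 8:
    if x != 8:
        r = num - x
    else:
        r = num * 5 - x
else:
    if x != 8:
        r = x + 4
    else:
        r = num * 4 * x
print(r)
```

num=8, x=-5
num > 8 is False; x != 8 is True
→ r = x + 4 = -1

-1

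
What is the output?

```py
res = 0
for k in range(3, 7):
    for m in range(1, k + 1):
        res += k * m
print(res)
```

259

k=3,m=1: res = 0+3 = 3
k=3,m=2: res = 3+6 = 9
k=3,m=3: res = 9+9 = 18
k=4,m=1: res = 18+4 = 22
k=4,m=2: res = 22+8 = 30
k=4,m=3: res = 30+12 = 42
k=4,m=4: res = 42+16 = 58
k=5,m=1: res = 58+5 = 63
k=5,m=2: res = 63+10 = 73
k=5,m=3: res = 73+15 = 88
k=5,m=4: res = 88+20 = 108
k=5,m=5: res = 108+25 = 133
k=6,m=1: res = 133+6 = 139
k=6,m=2: res = 139+12 = 151
k=6,m=3: res = 151+18 = 169
k=6,m=4: res = 169+24 = 193
k=6,m=5: res = 193+30 = 223
k=6,m=6: res = 223+36 = 259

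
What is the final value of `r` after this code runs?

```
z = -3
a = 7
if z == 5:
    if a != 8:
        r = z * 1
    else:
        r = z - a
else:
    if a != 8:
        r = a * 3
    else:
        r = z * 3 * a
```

z=-3, a=7
z == 5 is False; a != 8 is True
→ r = a * 3 = 21

21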